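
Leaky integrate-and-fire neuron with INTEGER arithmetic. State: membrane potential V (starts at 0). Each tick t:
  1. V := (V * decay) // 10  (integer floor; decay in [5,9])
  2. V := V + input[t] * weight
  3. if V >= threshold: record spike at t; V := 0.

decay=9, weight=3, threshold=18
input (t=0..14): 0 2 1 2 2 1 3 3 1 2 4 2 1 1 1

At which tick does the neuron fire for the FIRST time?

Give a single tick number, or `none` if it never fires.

Answer: 5

Derivation:
t=0: input=0 -> V=0
t=1: input=2 -> V=6
t=2: input=1 -> V=8
t=3: input=2 -> V=13
t=4: input=2 -> V=17
t=5: input=1 -> V=0 FIRE
t=6: input=3 -> V=9
t=7: input=3 -> V=17
t=8: input=1 -> V=0 FIRE
t=9: input=2 -> V=6
t=10: input=4 -> V=17
t=11: input=2 -> V=0 FIRE
t=12: input=1 -> V=3
t=13: input=1 -> V=5
t=14: input=1 -> V=7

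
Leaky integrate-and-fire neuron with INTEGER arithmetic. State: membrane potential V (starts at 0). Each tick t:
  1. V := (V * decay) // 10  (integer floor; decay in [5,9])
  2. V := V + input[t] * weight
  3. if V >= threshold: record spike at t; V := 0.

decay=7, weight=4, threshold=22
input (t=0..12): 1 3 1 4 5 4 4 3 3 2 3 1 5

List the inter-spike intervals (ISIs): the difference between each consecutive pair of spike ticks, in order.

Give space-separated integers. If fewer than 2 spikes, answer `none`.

t=0: input=1 -> V=4
t=1: input=3 -> V=14
t=2: input=1 -> V=13
t=3: input=4 -> V=0 FIRE
t=4: input=5 -> V=20
t=5: input=4 -> V=0 FIRE
t=6: input=4 -> V=16
t=7: input=3 -> V=0 FIRE
t=8: input=3 -> V=12
t=9: input=2 -> V=16
t=10: input=3 -> V=0 FIRE
t=11: input=1 -> V=4
t=12: input=5 -> V=0 FIRE

Answer: 2 2 3 2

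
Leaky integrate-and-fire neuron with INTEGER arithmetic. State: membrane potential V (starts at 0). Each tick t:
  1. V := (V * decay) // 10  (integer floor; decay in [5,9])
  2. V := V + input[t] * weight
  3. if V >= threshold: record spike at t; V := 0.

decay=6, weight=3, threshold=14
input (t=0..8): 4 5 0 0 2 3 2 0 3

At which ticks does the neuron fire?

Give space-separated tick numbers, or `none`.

Answer: 1

Derivation:
t=0: input=4 -> V=12
t=1: input=5 -> V=0 FIRE
t=2: input=0 -> V=0
t=3: input=0 -> V=0
t=4: input=2 -> V=6
t=5: input=3 -> V=12
t=6: input=2 -> V=13
t=7: input=0 -> V=7
t=8: input=3 -> V=13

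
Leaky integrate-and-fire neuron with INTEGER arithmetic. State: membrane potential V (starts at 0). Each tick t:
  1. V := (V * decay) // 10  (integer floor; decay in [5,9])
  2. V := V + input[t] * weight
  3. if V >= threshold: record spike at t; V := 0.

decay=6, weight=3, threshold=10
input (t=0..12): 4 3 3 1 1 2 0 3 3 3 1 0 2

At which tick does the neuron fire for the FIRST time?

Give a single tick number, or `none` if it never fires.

Answer: 0

Derivation:
t=0: input=4 -> V=0 FIRE
t=1: input=3 -> V=9
t=2: input=3 -> V=0 FIRE
t=3: input=1 -> V=3
t=4: input=1 -> V=4
t=5: input=2 -> V=8
t=6: input=0 -> V=4
t=7: input=3 -> V=0 FIRE
t=8: input=3 -> V=9
t=9: input=3 -> V=0 FIRE
t=10: input=1 -> V=3
t=11: input=0 -> V=1
t=12: input=2 -> V=6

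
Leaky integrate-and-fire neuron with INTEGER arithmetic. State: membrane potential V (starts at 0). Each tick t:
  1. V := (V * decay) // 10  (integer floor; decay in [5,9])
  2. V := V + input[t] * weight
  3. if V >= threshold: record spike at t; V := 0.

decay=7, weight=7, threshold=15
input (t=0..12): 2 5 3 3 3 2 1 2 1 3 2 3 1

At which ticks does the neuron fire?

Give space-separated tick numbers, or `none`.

Answer: 1 2 3 4 6 8 9 11

Derivation:
t=0: input=2 -> V=14
t=1: input=5 -> V=0 FIRE
t=2: input=3 -> V=0 FIRE
t=3: input=3 -> V=0 FIRE
t=4: input=3 -> V=0 FIRE
t=5: input=2 -> V=14
t=6: input=1 -> V=0 FIRE
t=7: input=2 -> V=14
t=8: input=1 -> V=0 FIRE
t=9: input=3 -> V=0 FIRE
t=10: input=2 -> V=14
t=11: input=3 -> V=0 FIRE
t=12: input=1 -> V=7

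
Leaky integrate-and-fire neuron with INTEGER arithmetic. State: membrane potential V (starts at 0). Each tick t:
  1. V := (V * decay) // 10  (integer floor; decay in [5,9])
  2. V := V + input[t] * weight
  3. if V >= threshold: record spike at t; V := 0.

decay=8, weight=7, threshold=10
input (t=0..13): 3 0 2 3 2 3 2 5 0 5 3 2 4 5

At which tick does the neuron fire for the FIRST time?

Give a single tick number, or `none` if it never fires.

Answer: 0

Derivation:
t=0: input=3 -> V=0 FIRE
t=1: input=0 -> V=0
t=2: input=2 -> V=0 FIRE
t=3: input=3 -> V=0 FIRE
t=4: input=2 -> V=0 FIRE
t=5: input=3 -> V=0 FIRE
t=6: input=2 -> V=0 FIRE
t=7: input=5 -> V=0 FIRE
t=8: input=0 -> V=0
t=9: input=5 -> V=0 FIRE
t=10: input=3 -> V=0 FIRE
t=11: input=2 -> V=0 FIRE
t=12: input=4 -> V=0 FIRE
t=13: input=5 -> V=0 FIRE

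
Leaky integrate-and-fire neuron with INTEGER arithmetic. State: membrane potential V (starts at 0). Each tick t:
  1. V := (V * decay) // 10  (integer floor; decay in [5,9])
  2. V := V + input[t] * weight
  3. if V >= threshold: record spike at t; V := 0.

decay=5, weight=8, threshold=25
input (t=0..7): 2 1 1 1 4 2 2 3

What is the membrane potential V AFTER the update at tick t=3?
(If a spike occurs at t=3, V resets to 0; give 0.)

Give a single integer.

t=0: input=2 -> V=16
t=1: input=1 -> V=16
t=2: input=1 -> V=16
t=3: input=1 -> V=16
t=4: input=4 -> V=0 FIRE
t=5: input=2 -> V=16
t=6: input=2 -> V=24
t=7: input=3 -> V=0 FIRE

Answer: 16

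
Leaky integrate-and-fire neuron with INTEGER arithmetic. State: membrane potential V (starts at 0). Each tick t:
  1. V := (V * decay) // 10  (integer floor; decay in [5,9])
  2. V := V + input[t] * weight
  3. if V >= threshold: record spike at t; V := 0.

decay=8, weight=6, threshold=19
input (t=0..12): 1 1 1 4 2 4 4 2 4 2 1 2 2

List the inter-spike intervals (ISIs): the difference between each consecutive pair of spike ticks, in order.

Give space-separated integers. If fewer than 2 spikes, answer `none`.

Answer: 2 1 2 3

Derivation:
t=0: input=1 -> V=6
t=1: input=1 -> V=10
t=2: input=1 -> V=14
t=3: input=4 -> V=0 FIRE
t=4: input=2 -> V=12
t=5: input=4 -> V=0 FIRE
t=6: input=4 -> V=0 FIRE
t=7: input=2 -> V=12
t=8: input=4 -> V=0 FIRE
t=9: input=2 -> V=12
t=10: input=1 -> V=15
t=11: input=2 -> V=0 FIRE
t=12: input=2 -> V=12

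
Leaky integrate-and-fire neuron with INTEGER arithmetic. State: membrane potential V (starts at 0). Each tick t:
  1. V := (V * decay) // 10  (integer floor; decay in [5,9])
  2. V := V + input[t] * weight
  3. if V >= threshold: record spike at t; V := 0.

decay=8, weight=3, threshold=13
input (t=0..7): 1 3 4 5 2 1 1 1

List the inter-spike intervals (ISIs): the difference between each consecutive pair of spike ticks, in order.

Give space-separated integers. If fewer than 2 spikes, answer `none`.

Answer: 1

Derivation:
t=0: input=1 -> V=3
t=1: input=3 -> V=11
t=2: input=4 -> V=0 FIRE
t=3: input=5 -> V=0 FIRE
t=4: input=2 -> V=6
t=5: input=1 -> V=7
t=6: input=1 -> V=8
t=7: input=1 -> V=9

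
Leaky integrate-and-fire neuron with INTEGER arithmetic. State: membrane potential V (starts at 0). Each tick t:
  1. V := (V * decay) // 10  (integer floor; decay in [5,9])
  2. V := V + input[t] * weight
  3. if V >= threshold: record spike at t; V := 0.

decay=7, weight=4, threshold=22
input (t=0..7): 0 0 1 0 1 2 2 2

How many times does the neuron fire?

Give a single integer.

t=0: input=0 -> V=0
t=1: input=0 -> V=0
t=2: input=1 -> V=4
t=3: input=0 -> V=2
t=4: input=1 -> V=5
t=5: input=2 -> V=11
t=6: input=2 -> V=15
t=7: input=2 -> V=18

Answer: 0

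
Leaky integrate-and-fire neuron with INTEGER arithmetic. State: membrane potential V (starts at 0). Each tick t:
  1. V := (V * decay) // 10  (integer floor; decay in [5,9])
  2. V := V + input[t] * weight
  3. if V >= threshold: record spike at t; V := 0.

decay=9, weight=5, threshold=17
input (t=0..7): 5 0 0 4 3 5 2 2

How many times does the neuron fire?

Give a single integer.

t=0: input=5 -> V=0 FIRE
t=1: input=0 -> V=0
t=2: input=0 -> V=0
t=3: input=4 -> V=0 FIRE
t=4: input=3 -> V=15
t=5: input=5 -> V=0 FIRE
t=6: input=2 -> V=10
t=7: input=2 -> V=0 FIRE

Answer: 4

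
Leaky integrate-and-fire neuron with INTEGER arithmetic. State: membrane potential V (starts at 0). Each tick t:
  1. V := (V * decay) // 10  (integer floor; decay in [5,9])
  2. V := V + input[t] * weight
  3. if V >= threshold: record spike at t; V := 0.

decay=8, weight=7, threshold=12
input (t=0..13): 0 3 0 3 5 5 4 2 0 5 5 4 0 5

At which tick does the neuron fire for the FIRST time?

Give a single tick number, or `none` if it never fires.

Answer: 1

Derivation:
t=0: input=0 -> V=0
t=1: input=3 -> V=0 FIRE
t=2: input=0 -> V=0
t=3: input=3 -> V=0 FIRE
t=4: input=5 -> V=0 FIRE
t=5: input=5 -> V=0 FIRE
t=6: input=4 -> V=0 FIRE
t=7: input=2 -> V=0 FIRE
t=8: input=0 -> V=0
t=9: input=5 -> V=0 FIRE
t=10: input=5 -> V=0 FIRE
t=11: input=4 -> V=0 FIRE
t=12: input=0 -> V=0
t=13: input=5 -> V=0 FIRE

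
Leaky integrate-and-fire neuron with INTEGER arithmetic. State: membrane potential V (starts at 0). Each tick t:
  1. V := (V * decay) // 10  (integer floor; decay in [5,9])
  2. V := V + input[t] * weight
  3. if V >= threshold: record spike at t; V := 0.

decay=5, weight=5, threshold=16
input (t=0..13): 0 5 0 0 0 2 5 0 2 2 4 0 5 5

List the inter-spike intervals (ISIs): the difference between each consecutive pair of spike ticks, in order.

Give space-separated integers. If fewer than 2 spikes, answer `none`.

t=0: input=0 -> V=0
t=1: input=5 -> V=0 FIRE
t=2: input=0 -> V=0
t=3: input=0 -> V=0
t=4: input=0 -> V=0
t=5: input=2 -> V=10
t=6: input=5 -> V=0 FIRE
t=7: input=0 -> V=0
t=8: input=2 -> V=10
t=9: input=2 -> V=15
t=10: input=4 -> V=0 FIRE
t=11: input=0 -> V=0
t=12: input=5 -> V=0 FIRE
t=13: input=5 -> V=0 FIRE

Answer: 5 4 2 1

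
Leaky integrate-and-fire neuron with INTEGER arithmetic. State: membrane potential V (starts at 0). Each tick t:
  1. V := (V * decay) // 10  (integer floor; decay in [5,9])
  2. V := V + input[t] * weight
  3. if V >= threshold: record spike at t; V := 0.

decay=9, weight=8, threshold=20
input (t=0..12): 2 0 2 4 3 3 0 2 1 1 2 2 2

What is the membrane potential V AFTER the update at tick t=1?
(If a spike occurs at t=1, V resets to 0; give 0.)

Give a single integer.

t=0: input=2 -> V=16
t=1: input=0 -> V=14
t=2: input=2 -> V=0 FIRE
t=3: input=4 -> V=0 FIRE
t=4: input=3 -> V=0 FIRE
t=5: input=3 -> V=0 FIRE
t=6: input=0 -> V=0
t=7: input=2 -> V=16
t=8: input=1 -> V=0 FIRE
t=9: input=1 -> V=8
t=10: input=2 -> V=0 FIRE
t=11: input=2 -> V=16
t=12: input=2 -> V=0 FIRE

Answer: 14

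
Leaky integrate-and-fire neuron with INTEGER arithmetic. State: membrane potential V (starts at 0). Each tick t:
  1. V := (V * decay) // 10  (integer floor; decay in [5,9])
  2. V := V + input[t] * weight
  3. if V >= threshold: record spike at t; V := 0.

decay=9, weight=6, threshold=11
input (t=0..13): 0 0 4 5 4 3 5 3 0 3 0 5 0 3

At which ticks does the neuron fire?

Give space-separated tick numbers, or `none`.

Answer: 2 3 4 5 6 7 9 11 13

Derivation:
t=0: input=0 -> V=0
t=1: input=0 -> V=0
t=2: input=4 -> V=0 FIRE
t=3: input=5 -> V=0 FIRE
t=4: input=4 -> V=0 FIRE
t=5: input=3 -> V=0 FIRE
t=6: input=5 -> V=0 FIRE
t=7: input=3 -> V=0 FIRE
t=8: input=0 -> V=0
t=9: input=3 -> V=0 FIRE
t=10: input=0 -> V=0
t=11: input=5 -> V=0 FIRE
t=12: input=0 -> V=0
t=13: input=3 -> V=0 FIRE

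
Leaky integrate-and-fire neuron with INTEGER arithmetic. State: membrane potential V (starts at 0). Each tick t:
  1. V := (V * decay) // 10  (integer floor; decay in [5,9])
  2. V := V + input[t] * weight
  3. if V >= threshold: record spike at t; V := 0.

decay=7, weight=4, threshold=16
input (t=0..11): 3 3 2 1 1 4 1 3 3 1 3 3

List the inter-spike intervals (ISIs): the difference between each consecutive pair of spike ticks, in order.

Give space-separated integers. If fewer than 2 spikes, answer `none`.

Answer: 4 3 3

Derivation:
t=0: input=3 -> V=12
t=1: input=3 -> V=0 FIRE
t=2: input=2 -> V=8
t=3: input=1 -> V=9
t=4: input=1 -> V=10
t=5: input=4 -> V=0 FIRE
t=6: input=1 -> V=4
t=7: input=3 -> V=14
t=8: input=3 -> V=0 FIRE
t=9: input=1 -> V=4
t=10: input=3 -> V=14
t=11: input=3 -> V=0 FIRE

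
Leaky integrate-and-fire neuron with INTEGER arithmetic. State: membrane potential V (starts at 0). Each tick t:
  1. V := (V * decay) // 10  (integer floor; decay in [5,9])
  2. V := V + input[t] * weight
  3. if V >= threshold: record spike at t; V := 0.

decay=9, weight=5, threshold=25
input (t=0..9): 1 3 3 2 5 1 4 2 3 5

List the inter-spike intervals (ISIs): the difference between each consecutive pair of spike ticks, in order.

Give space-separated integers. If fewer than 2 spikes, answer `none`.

Answer: 2 3 2

Derivation:
t=0: input=1 -> V=5
t=1: input=3 -> V=19
t=2: input=3 -> V=0 FIRE
t=3: input=2 -> V=10
t=4: input=5 -> V=0 FIRE
t=5: input=1 -> V=5
t=6: input=4 -> V=24
t=7: input=2 -> V=0 FIRE
t=8: input=3 -> V=15
t=9: input=5 -> V=0 FIRE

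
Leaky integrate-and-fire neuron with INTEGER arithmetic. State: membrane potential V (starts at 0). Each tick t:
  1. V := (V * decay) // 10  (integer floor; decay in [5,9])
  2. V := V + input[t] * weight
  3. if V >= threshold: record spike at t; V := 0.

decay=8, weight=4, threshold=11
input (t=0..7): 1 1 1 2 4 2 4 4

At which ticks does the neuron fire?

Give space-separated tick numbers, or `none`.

t=0: input=1 -> V=4
t=1: input=1 -> V=7
t=2: input=1 -> V=9
t=3: input=2 -> V=0 FIRE
t=4: input=4 -> V=0 FIRE
t=5: input=2 -> V=8
t=6: input=4 -> V=0 FIRE
t=7: input=4 -> V=0 FIRE

Answer: 3 4 6 7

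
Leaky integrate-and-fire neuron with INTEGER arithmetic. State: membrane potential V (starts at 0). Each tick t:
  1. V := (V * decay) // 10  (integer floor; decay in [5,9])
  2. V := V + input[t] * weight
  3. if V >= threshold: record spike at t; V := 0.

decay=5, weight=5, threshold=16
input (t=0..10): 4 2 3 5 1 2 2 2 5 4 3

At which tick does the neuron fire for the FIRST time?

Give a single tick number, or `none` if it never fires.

Answer: 0

Derivation:
t=0: input=4 -> V=0 FIRE
t=1: input=2 -> V=10
t=2: input=3 -> V=0 FIRE
t=3: input=5 -> V=0 FIRE
t=4: input=1 -> V=5
t=5: input=2 -> V=12
t=6: input=2 -> V=0 FIRE
t=7: input=2 -> V=10
t=8: input=5 -> V=0 FIRE
t=9: input=4 -> V=0 FIRE
t=10: input=3 -> V=15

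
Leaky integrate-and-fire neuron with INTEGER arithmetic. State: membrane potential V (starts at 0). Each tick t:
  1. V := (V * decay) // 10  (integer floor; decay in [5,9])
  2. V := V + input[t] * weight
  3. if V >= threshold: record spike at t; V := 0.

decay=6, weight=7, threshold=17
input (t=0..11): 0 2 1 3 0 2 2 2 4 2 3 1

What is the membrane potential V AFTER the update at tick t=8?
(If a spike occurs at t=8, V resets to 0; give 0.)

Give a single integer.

t=0: input=0 -> V=0
t=1: input=2 -> V=14
t=2: input=1 -> V=15
t=3: input=3 -> V=0 FIRE
t=4: input=0 -> V=0
t=5: input=2 -> V=14
t=6: input=2 -> V=0 FIRE
t=7: input=2 -> V=14
t=8: input=4 -> V=0 FIRE
t=9: input=2 -> V=14
t=10: input=3 -> V=0 FIRE
t=11: input=1 -> V=7

Answer: 0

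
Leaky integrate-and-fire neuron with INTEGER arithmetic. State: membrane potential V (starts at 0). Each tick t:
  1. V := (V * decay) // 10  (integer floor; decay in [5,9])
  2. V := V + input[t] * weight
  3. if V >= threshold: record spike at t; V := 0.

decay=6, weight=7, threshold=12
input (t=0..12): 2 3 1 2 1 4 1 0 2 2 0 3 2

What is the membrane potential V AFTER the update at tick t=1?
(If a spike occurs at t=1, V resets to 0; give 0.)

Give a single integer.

t=0: input=2 -> V=0 FIRE
t=1: input=3 -> V=0 FIRE
t=2: input=1 -> V=7
t=3: input=2 -> V=0 FIRE
t=4: input=1 -> V=7
t=5: input=4 -> V=0 FIRE
t=6: input=1 -> V=7
t=7: input=0 -> V=4
t=8: input=2 -> V=0 FIRE
t=9: input=2 -> V=0 FIRE
t=10: input=0 -> V=0
t=11: input=3 -> V=0 FIRE
t=12: input=2 -> V=0 FIRE

Answer: 0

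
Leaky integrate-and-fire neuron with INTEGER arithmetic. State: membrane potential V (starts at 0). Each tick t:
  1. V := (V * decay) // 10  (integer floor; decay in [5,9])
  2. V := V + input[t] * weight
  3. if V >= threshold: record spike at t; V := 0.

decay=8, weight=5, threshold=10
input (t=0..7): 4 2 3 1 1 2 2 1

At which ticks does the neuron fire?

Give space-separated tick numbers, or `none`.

Answer: 0 1 2 5 6

Derivation:
t=0: input=4 -> V=0 FIRE
t=1: input=2 -> V=0 FIRE
t=2: input=3 -> V=0 FIRE
t=3: input=1 -> V=5
t=4: input=1 -> V=9
t=5: input=2 -> V=0 FIRE
t=6: input=2 -> V=0 FIRE
t=7: input=1 -> V=5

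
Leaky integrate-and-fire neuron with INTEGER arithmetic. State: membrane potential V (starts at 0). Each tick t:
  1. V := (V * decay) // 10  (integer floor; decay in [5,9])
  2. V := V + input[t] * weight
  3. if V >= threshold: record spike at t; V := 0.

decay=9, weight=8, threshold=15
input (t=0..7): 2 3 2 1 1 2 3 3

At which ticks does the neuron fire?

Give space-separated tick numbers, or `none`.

Answer: 0 1 2 4 5 6 7

Derivation:
t=0: input=2 -> V=0 FIRE
t=1: input=3 -> V=0 FIRE
t=2: input=2 -> V=0 FIRE
t=3: input=1 -> V=8
t=4: input=1 -> V=0 FIRE
t=5: input=2 -> V=0 FIRE
t=6: input=3 -> V=0 FIRE
t=7: input=3 -> V=0 FIRE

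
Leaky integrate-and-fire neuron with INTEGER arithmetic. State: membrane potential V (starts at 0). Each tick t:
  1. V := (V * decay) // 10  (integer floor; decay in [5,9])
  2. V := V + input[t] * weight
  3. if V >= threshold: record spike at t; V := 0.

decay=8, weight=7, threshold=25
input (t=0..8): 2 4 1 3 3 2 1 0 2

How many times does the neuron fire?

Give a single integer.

Answer: 3

Derivation:
t=0: input=2 -> V=14
t=1: input=4 -> V=0 FIRE
t=2: input=1 -> V=7
t=3: input=3 -> V=0 FIRE
t=4: input=3 -> V=21
t=5: input=2 -> V=0 FIRE
t=6: input=1 -> V=7
t=7: input=0 -> V=5
t=8: input=2 -> V=18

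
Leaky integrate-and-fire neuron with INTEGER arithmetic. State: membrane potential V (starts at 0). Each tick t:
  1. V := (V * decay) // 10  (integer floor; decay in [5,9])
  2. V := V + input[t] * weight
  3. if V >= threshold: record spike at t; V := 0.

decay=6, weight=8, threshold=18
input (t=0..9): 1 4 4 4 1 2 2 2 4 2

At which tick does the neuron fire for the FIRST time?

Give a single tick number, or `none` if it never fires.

t=0: input=1 -> V=8
t=1: input=4 -> V=0 FIRE
t=2: input=4 -> V=0 FIRE
t=3: input=4 -> V=0 FIRE
t=4: input=1 -> V=8
t=5: input=2 -> V=0 FIRE
t=6: input=2 -> V=16
t=7: input=2 -> V=0 FIRE
t=8: input=4 -> V=0 FIRE
t=9: input=2 -> V=16

Answer: 1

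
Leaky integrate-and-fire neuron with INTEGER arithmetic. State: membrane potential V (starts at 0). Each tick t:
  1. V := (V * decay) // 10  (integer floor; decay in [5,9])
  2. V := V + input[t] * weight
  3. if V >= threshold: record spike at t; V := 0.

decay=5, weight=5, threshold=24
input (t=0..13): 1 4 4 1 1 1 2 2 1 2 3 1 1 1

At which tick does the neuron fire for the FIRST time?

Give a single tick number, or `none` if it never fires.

t=0: input=1 -> V=5
t=1: input=4 -> V=22
t=2: input=4 -> V=0 FIRE
t=3: input=1 -> V=5
t=4: input=1 -> V=7
t=5: input=1 -> V=8
t=6: input=2 -> V=14
t=7: input=2 -> V=17
t=8: input=1 -> V=13
t=9: input=2 -> V=16
t=10: input=3 -> V=23
t=11: input=1 -> V=16
t=12: input=1 -> V=13
t=13: input=1 -> V=11

Answer: 2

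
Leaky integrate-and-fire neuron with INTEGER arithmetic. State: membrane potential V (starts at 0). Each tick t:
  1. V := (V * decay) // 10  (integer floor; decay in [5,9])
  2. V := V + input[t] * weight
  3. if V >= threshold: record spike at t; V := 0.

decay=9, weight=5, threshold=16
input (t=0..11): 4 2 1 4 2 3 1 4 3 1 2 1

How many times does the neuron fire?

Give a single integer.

Answer: 5

Derivation:
t=0: input=4 -> V=0 FIRE
t=1: input=2 -> V=10
t=2: input=1 -> V=14
t=3: input=4 -> V=0 FIRE
t=4: input=2 -> V=10
t=5: input=3 -> V=0 FIRE
t=6: input=1 -> V=5
t=7: input=4 -> V=0 FIRE
t=8: input=3 -> V=15
t=9: input=1 -> V=0 FIRE
t=10: input=2 -> V=10
t=11: input=1 -> V=14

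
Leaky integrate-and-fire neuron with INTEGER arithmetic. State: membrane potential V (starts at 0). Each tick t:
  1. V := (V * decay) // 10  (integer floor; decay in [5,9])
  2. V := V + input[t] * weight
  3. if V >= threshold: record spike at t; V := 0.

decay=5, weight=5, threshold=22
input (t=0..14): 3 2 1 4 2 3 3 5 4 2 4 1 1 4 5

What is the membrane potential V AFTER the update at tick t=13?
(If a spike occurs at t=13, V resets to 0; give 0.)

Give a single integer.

t=0: input=3 -> V=15
t=1: input=2 -> V=17
t=2: input=1 -> V=13
t=3: input=4 -> V=0 FIRE
t=4: input=2 -> V=10
t=5: input=3 -> V=20
t=6: input=3 -> V=0 FIRE
t=7: input=5 -> V=0 FIRE
t=8: input=4 -> V=20
t=9: input=2 -> V=20
t=10: input=4 -> V=0 FIRE
t=11: input=1 -> V=5
t=12: input=1 -> V=7
t=13: input=4 -> V=0 FIRE
t=14: input=5 -> V=0 FIRE

Answer: 0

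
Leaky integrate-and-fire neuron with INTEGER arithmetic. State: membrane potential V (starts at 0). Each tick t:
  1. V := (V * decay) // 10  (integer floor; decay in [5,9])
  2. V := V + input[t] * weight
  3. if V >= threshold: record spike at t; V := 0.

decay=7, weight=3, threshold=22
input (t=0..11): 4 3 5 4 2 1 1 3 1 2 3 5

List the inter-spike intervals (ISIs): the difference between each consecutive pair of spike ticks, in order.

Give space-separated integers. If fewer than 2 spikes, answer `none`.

t=0: input=4 -> V=12
t=1: input=3 -> V=17
t=2: input=5 -> V=0 FIRE
t=3: input=4 -> V=12
t=4: input=2 -> V=14
t=5: input=1 -> V=12
t=6: input=1 -> V=11
t=7: input=3 -> V=16
t=8: input=1 -> V=14
t=9: input=2 -> V=15
t=10: input=3 -> V=19
t=11: input=5 -> V=0 FIRE

Answer: 9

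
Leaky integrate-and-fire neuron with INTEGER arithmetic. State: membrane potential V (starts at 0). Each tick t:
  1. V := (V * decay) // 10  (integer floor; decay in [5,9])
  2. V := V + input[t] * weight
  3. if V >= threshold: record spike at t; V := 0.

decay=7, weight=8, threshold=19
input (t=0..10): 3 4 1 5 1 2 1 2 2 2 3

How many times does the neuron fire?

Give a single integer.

t=0: input=3 -> V=0 FIRE
t=1: input=4 -> V=0 FIRE
t=2: input=1 -> V=8
t=3: input=5 -> V=0 FIRE
t=4: input=1 -> V=8
t=5: input=2 -> V=0 FIRE
t=6: input=1 -> V=8
t=7: input=2 -> V=0 FIRE
t=8: input=2 -> V=16
t=9: input=2 -> V=0 FIRE
t=10: input=3 -> V=0 FIRE

Answer: 7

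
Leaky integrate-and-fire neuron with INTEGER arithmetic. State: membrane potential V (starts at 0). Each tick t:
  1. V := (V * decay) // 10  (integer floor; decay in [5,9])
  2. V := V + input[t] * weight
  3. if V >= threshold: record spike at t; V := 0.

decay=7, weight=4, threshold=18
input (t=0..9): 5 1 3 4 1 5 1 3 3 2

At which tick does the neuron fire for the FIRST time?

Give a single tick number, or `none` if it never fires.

t=0: input=5 -> V=0 FIRE
t=1: input=1 -> V=4
t=2: input=3 -> V=14
t=3: input=4 -> V=0 FIRE
t=4: input=1 -> V=4
t=5: input=5 -> V=0 FIRE
t=6: input=1 -> V=4
t=7: input=3 -> V=14
t=8: input=3 -> V=0 FIRE
t=9: input=2 -> V=8

Answer: 0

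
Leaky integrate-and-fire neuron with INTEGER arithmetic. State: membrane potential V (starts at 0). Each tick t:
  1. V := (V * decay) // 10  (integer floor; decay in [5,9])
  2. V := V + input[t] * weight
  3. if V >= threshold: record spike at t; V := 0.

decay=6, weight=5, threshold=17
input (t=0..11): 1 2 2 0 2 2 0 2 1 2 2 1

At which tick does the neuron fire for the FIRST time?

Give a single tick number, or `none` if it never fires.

t=0: input=1 -> V=5
t=1: input=2 -> V=13
t=2: input=2 -> V=0 FIRE
t=3: input=0 -> V=0
t=4: input=2 -> V=10
t=5: input=2 -> V=16
t=6: input=0 -> V=9
t=7: input=2 -> V=15
t=8: input=1 -> V=14
t=9: input=2 -> V=0 FIRE
t=10: input=2 -> V=10
t=11: input=1 -> V=11

Answer: 2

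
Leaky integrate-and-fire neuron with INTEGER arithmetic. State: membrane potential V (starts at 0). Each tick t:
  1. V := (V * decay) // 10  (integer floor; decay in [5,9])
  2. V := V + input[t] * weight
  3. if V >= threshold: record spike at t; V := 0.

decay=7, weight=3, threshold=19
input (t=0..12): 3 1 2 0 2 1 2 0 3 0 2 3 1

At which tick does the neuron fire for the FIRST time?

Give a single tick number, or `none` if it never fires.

Answer: none

Derivation:
t=0: input=3 -> V=9
t=1: input=1 -> V=9
t=2: input=2 -> V=12
t=3: input=0 -> V=8
t=4: input=2 -> V=11
t=5: input=1 -> V=10
t=6: input=2 -> V=13
t=7: input=0 -> V=9
t=8: input=3 -> V=15
t=9: input=0 -> V=10
t=10: input=2 -> V=13
t=11: input=3 -> V=18
t=12: input=1 -> V=15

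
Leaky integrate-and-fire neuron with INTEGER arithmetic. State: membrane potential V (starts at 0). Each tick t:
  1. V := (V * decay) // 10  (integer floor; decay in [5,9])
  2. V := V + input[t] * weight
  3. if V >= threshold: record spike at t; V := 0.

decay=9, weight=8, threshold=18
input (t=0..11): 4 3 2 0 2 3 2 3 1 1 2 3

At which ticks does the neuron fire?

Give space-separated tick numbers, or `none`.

Answer: 0 1 4 5 7 10 11

Derivation:
t=0: input=4 -> V=0 FIRE
t=1: input=3 -> V=0 FIRE
t=2: input=2 -> V=16
t=3: input=0 -> V=14
t=4: input=2 -> V=0 FIRE
t=5: input=3 -> V=0 FIRE
t=6: input=2 -> V=16
t=7: input=3 -> V=0 FIRE
t=8: input=1 -> V=8
t=9: input=1 -> V=15
t=10: input=2 -> V=0 FIRE
t=11: input=3 -> V=0 FIRE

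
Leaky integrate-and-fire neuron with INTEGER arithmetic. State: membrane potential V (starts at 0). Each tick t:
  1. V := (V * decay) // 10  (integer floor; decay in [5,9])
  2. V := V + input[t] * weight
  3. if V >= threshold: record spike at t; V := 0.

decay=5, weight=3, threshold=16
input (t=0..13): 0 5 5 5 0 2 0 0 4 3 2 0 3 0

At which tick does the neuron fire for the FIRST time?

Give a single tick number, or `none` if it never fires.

Answer: 2

Derivation:
t=0: input=0 -> V=0
t=1: input=5 -> V=15
t=2: input=5 -> V=0 FIRE
t=3: input=5 -> V=15
t=4: input=0 -> V=7
t=5: input=2 -> V=9
t=6: input=0 -> V=4
t=7: input=0 -> V=2
t=8: input=4 -> V=13
t=9: input=3 -> V=15
t=10: input=2 -> V=13
t=11: input=0 -> V=6
t=12: input=3 -> V=12
t=13: input=0 -> V=6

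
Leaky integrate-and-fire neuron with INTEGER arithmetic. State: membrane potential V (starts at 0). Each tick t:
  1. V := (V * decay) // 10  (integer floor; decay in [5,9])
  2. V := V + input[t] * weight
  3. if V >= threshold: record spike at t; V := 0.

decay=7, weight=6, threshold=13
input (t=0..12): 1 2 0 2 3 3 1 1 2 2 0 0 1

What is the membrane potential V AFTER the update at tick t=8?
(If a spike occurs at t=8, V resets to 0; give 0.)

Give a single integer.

t=0: input=1 -> V=6
t=1: input=2 -> V=0 FIRE
t=2: input=0 -> V=0
t=3: input=2 -> V=12
t=4: input=3 -> V=0 FIRE
t=5: input=3 -> V=0 FIRE
t=6: input=1 -> V=6
t=7: input=1 -> V=10
t=8: input=2 -> V=0 FIRE
t=9: input=2 -> V=12
t=10: input=0 -> V=8
t=11: input=0 -> V=5
t=12: input=1 -> V=9

Answer: 0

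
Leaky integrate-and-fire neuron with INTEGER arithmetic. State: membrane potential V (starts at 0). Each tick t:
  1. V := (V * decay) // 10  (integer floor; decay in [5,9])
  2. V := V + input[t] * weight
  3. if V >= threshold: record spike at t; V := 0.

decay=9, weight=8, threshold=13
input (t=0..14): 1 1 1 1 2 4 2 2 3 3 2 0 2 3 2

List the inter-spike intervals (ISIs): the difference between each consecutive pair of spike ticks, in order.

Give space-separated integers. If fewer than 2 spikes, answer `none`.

Answer: 2 1 1 1 1 1 1 1 2 1 1

Derivation:
t=0: input=1 -> V=8
t=1: input=1 -> V=0 FIRE
t=2: input=1 -> V=8
t=3: input=1 -> V=0 FIRE
t=4: input=2 -> V=0 FIRE
t=5: input=4 -> V=0 FIRE
t=6: input=2 -> V=0 FIRE
t=7: input=2 -> V=0 FIRE
t=8: input=3 -> V=0 FIRE
t=9: input=3 -> V=0 FIRE
t=10: input=2 -> V=0 FIRE
t=11: input=0 -> V=0
t=12: input=2 -> V=0 FIRE
t=13: input=3 -> V=0 FIRE
t=14: input=2 -> V=0 FIRE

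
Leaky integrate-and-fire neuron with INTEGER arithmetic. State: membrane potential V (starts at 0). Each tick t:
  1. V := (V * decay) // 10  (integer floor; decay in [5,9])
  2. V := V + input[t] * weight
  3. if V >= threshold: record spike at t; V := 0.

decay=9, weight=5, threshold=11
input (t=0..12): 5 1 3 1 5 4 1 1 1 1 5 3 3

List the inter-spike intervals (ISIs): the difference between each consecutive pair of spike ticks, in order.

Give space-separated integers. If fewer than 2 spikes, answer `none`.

Answer: 2 2 1 3 2 1 1

Derivation:
t=0: input=5 -> V=0 FIRE
t=1: input=1 -> V=5
t=2: input=3 -> V=0 FIRE
t=3: input=1 -> V=5
t=4: input=5 -> V=0 FIRE
t=5: input=4 -> V=0 FIRE
t=6: input=1 -> V=5
t=7: input=1 -> V=9
t=8: input=1 -> V=0 FIRE
t=9: input=1 -> V=5
t=10: input=5 -> V=0 FIRE
t=11: input=3 -> V=0 FIRE
t=12: input=3 -> V=0 FIRE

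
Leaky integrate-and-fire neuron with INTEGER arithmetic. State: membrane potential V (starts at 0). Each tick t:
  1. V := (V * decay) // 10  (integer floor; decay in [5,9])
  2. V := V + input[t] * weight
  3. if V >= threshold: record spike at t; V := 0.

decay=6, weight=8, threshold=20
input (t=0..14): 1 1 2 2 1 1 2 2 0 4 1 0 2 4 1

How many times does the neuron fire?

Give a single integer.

t=0: input=1 -> V=8
t=1: input=1 -> V=12
t=2: input=2 -> V=0 FIRE
t=3: input=2 -> V=16
t=4: input=1 -> V=17
t=5: input=1 -> V=18
t=6: input=2 -> V=0 FIRE
t=7: input=2 -> V=16
t=8: input=0 -> V=9
t=9: input=4 -> V=0 FIRE
t=10: input=1 -> V=8
t=11: input=0 -> V=4
t=12: input=2 -> V=18
t=13: input=4 -> V=0 FIRE
t=14: input=1 -> V=8

Answer: 4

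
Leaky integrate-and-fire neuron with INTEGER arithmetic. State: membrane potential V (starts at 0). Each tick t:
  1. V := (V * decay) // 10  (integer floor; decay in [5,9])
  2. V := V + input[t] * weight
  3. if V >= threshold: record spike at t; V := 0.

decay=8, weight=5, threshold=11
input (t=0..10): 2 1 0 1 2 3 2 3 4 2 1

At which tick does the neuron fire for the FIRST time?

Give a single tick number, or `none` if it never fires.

t=0: input=2 -> V=10
t=1: input=1 -> V=0 FIRE
t=2: input=0 -> V=0
t=3: input=1 -> V=5
t=4: input=2 -> V=0 FIRE
t=5: input=3 -> V=0 FIRE
t=6: input=2 -> V=10
t=7: input=3 -> V=0 FIRE
t=8: input=4 -> V=0 FIRE
t=9: input=2 -> V=10
t=10: input=1 -> V=0 FIRE

Answer: 1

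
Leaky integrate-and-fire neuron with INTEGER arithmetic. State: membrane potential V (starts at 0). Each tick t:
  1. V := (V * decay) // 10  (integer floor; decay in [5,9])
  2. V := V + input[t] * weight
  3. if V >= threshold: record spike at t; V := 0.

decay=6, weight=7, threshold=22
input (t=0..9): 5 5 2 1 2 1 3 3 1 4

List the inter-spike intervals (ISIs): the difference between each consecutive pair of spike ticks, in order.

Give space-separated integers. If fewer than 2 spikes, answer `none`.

Answer: 1 3 2 3

Derivation:
t=0: input=5 -> V=0 FIRE
t=1: input=5 -> V=0 FIRE
t=2: input=2 -> V=14
t=3: input=1 -> V=15
t=4: input=2 -> V=0 FIRE
t=5: input=1 -> V=7
t=6: input=3 -> V=0 FIRE
t=7: input=3 -> V=21
t=8: input=1 -> V=19
t=9: input=4 -> V=0 FIRE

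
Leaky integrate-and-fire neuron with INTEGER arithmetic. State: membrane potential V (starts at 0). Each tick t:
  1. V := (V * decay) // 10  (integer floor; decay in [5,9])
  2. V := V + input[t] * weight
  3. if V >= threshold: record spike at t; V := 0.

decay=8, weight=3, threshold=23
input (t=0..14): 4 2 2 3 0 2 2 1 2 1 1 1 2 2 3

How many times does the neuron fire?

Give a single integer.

t=0: input=4 -> V=12
t=1: input=2 -> V=15
t=2: input=2 -> V=18
t=3: input=3 -> V=0 FIRE
t=4: input=0 -> V=0
t=5: input=2 -> V=6
t=6: input=2 -> V=10
t=7: input=1 -> V=11
t=8: input=2 -> V=14
t=9: input=1 -> V=14
t=10: input=1 -> V=14
t=11: input=1 -> V=14
t=12: input=2 -> V=17
t=13: input=2 -> V=19
t=14: input=3 -> V=0 FIRE

Answer: 2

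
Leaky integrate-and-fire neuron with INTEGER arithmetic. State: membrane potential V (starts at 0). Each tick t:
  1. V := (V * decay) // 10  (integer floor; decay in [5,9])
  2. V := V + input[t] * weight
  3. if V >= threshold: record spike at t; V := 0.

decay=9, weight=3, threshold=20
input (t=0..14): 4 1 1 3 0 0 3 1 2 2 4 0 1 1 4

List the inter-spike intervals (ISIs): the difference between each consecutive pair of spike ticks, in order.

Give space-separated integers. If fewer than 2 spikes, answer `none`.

t=0: input=4 -> V=12
t=1: input=1 -> V=13
t=2: input=1 -> V=14
t=3: input=3 -> V=0 FIRE
t=4: input=0 -> V=0
t=5: input=0 -> V=0
t=6: input=3 -> V=9
t=7: input=1 -> V=11
t=8: input=2 -> V=15
t=9: input=2 -> V=19
t=10: input=4 -> V=0 FIRE
t=11: input=0 -> V=0
t=12: input=1 -> V=3
t=13: input=1 -> V=5
t=14: input=4 -> V=16

Answer: 7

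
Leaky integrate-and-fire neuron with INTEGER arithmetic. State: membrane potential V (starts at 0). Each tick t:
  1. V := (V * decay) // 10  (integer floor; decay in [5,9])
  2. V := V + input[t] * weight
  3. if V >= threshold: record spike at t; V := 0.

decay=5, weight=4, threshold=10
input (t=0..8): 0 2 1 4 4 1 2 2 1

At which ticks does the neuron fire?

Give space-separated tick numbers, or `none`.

t=0: input=0 -> V=0
t=1: input=2 -> V=8
t=2: input=1 -> V=8
t=3: input=4 -> V=0 FIRE
t=4: input=4 -> V=0 FIRE
t=5: input=1 -> V=4
t=6: input=2 -> V=0 FIRE
t=7: input=2 -> V=8
t=8: input=1 -> V=8

Answer: 3 4 6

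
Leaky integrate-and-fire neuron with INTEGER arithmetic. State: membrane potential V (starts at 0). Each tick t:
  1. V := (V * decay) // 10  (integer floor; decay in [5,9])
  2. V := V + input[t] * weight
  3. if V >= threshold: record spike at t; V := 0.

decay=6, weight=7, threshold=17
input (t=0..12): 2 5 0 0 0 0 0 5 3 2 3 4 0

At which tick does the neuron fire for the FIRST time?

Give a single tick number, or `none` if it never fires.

Answer: 1

Derivation:
t=0: input=2 -> V=14
t=1: input=5 -> V=0 FIRE
t=2: input=0 -> V=0
t=3: input=0 -> V=0
t=4: input=0 -> V=0
t=5: input=0 -> V=0
t=6: input=0 -> V=0
t=7: input=5 -> V=0 FIRE
t=8: input=3 -> V=0 FIRE
t=9: input=2 -> V=14
t=10: input=3 -> V=0 FIRE
t=11: input=4 -> V=0 FIRE
t=12: input=0 -> V=0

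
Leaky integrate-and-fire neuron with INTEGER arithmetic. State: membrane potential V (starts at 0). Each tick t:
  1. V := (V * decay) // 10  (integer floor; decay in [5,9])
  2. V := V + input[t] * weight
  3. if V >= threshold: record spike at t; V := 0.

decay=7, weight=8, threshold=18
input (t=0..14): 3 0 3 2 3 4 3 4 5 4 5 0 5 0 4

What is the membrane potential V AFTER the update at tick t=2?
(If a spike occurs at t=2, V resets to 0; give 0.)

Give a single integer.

Answer: 0

Derivation:
t=0: input=3 -> V=0 FIRE
t=1: input=0 -> V=0
t=2: input=3 -> V=0 FIRE
t=3: input=2 -> V=16
t=4: input=3 -> V=0 FIRE
t=5: input=4 -> V=0 FIRE
t=6: input=3 -> V=0 FIRE
t=7: input=4 -> V=0 FIRE
t=8: input=5 -> V=0 FIRE
t=9: input=4 -> V=0 FIRE
t=10: input=5 -> V=0 FIRE
t=11: input=0 -> V=0
t=12: input=5 -> V=0 FIRE
t=13: input=0 -> V=0
t=14: input=4 -> V=0 FIRE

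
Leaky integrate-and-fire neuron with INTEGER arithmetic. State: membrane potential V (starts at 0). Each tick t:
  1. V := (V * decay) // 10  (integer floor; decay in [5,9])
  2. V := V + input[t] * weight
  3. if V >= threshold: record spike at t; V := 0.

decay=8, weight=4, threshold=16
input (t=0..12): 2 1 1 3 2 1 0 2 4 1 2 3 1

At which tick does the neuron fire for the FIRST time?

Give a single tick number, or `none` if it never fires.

Answer: 3

Derivation:
t=0: input=2 -> V=8
t=1: input=1 -> V=10
t=2: input=1 -> V=12
t=3: input=3 -> V=0 FIRE
t=4: input=2 -> V=8
t=5: input=1 -> V=10
t=6: input=0 -> V=8
t=7: input=2 -> V=14
t=8: input=4 -> V=0 FIRE
t=9: input=1 -> V=4
t=10: input=2 -> V=11
t=11: input=3 -> V=0 FIRE
t=12: input=1 -> V=4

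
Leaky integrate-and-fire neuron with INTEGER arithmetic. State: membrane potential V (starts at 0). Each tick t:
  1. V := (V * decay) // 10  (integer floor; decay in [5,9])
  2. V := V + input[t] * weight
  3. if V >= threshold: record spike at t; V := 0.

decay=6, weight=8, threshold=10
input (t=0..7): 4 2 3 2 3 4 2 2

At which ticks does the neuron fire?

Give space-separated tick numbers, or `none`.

Answer: 0 1 2 3 4 5 6 7

Derivation:
t=0: input=4 -> V=0 FIRE
t=1: input=2 -> V=0 FIRE
t=2: input=3 -> V=0 FIRE
t=3: input=2 -> V=0 FIRE
t=4: input=3 -> V=0 FIRE
t=5: input=4 -> V=0 FIRE
t=6: input=2 -> V=0 FIRE
t=7: input=2 -> V=0 FIRE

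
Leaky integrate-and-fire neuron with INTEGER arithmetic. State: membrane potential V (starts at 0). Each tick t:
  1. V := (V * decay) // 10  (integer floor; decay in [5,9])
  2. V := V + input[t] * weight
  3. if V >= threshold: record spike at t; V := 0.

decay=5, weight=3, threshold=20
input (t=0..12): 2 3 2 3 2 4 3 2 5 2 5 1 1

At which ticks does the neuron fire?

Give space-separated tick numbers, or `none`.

Answer: 8

Derivation:
t=0: input=2 -> V=6
t=1: input=3 -> V=12
t=2: input=2 -> V=12
t=3: input=3 -> V=15
t=4: input=2 -> V=13
t=5: input=4 -> V=18
t=6: input=3 -> V=18
t=7: input=2 -> V=15
t=8: input=5 -> V=0 FIRE
t=9: input=2 -> V=6
t=10: input=5 -> V=18
t=11: input=1 -> V=12
t=12: input=1 -> V=9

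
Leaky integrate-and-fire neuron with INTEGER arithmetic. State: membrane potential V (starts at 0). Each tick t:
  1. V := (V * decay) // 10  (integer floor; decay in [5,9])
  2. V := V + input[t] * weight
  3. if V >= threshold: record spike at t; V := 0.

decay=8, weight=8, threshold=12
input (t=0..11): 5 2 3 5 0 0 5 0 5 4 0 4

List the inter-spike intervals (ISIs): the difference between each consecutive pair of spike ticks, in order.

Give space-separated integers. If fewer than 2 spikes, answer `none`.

Answer: 1 1 1 3 2 1 2

Derivation:
t=0: input=5 -> V=0 FIRE
t=1: input=2 -> V=0 FIRE
t=2: input=3 -> V=0 FIRE
t=3: input=5 -> V=0 FIRE
t=4: input=0 -> V=0
t=5: input=0 -> V=0
t=6: input=5 -> V=0 FIRE
t=7: input=0 -> V=0
t=8: input=5 -> V=0 FIRE
t=9: input=4 -> V=0 FIRE
t=10: input=0 -> V=0
t=11: input=4 -> V=0 FIRE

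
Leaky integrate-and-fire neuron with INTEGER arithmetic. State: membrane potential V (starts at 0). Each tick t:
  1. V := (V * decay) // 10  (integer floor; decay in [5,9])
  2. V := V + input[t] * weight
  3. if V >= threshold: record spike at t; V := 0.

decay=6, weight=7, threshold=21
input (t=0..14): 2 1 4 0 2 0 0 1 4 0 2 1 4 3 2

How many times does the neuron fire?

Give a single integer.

Answer: 4

Derivation:
t=0: input=2 -> V=14
t=1: input=1 -> V=15
t=2: input=4 -> V=0 FIRE
t=3: input=0 -> V=0
t=4: input=2 -> V=14
t=5: input=0 -> V=8
t=6: input=0 -> V=4
t=7: input=1 -> V=9
t=8: input=4 -> V=0 FIRE
t=9: input=0 -> V=0
t=10: input=2 -> V=14
t=11: input=1 -> V=15
t=12: input=4 -> V=0 FIRE
t=13: input=3 -> V=0 FIRE
t=14: input=2 -> V=14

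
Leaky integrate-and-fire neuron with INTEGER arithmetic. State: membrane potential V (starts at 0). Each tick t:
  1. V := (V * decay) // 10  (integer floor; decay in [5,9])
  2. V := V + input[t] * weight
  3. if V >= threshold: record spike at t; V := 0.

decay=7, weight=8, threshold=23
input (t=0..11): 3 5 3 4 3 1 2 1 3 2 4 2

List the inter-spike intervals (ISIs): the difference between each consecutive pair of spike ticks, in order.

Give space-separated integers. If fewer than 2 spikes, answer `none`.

t=0: input=3 -> V=0 FIRE
t=1: input=5 -> V=0 FIRE
t=2: input=3 -> V=0 FIRE
t=3: input=4 -> V=0 FIRE
t=4: input=3 -> V=0 FIRE
t=5: input=1 -> V=8
t=6: input=2 -> V=21
t=7: input=1 -> V=22
t=8: input=3 -> V=0 FIRE
t=9: input=2 -> V=16
t=10: input=4 -> V=0 FIRE
t=11: input=2 -> V=16

Answer: 1 1 1 1 4 2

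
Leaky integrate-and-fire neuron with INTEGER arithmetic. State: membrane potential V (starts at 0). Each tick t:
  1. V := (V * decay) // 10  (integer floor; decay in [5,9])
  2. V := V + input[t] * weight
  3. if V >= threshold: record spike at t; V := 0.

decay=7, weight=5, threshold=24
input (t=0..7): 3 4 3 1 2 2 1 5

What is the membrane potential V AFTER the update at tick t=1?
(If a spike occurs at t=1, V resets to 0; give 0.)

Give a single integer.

Answer: 0

Derivation:
t=0: input=3 -> V=15
t=1: input=4 -> V=0 FIRE
t=2: input=3 -> V=15
t=3: input=1 -> V=15
t=4: input=2 -> V=20
t=5: input=2 -> V=0 FIRE
t=6: input=1 -> V=5
t=7: input=5 -> V=0 FIRE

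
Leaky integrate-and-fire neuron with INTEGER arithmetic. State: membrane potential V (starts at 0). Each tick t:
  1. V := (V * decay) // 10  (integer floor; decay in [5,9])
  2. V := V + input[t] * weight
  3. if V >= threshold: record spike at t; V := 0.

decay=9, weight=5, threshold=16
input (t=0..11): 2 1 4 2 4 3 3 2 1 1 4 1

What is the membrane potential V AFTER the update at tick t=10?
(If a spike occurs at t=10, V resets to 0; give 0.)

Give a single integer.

t=0: input=2 -> V=10
t=1: input=1 -> V=14
t=2: input=4 -> V=0 FIRE
t=3: input=2 -> V=10
t=4: input=4 -> V=0 FIRE
t=5: input=3 -> V=15
t=6: input=3 -> V=0 FIRE
t=7: input=2 -> V=10
t=8: input=1 -> V=14
t=9: input=1 -> V=0 FIRE
t=10: input=4 -> V=0 FIRE
t=11: input=1 -> V=5

Answer: 0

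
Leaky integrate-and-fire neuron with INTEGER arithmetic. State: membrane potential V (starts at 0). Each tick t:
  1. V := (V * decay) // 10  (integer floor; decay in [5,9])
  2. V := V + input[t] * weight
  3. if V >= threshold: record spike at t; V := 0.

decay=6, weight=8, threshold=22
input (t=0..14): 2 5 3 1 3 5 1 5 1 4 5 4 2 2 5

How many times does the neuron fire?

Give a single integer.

t=0: input=2 -> V=16
t=1: input=5 -> V=0 FIRE
t=2: input=3 -> V=0 FIRE
t=3: input=1 -> V=8
t=4: input=3 -> V=0 FIRE
t=5: input=5 -> V=0 FIRE
t=6: input=1 -> V=8
t=7: input=5 -> V=0 FIRE
t=8: input=1 -> V=8
t=9: input=4 -> V=0 FIRE
t=10: input=5 -> V=0 FIRE
t=11: input=4 -> V=0 FIRE
t=12: input=2 -> V=16
t=13: input=2 -> V=0 FIRE
t=14: input=5 -> V=0 FIRE

Answer: 10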